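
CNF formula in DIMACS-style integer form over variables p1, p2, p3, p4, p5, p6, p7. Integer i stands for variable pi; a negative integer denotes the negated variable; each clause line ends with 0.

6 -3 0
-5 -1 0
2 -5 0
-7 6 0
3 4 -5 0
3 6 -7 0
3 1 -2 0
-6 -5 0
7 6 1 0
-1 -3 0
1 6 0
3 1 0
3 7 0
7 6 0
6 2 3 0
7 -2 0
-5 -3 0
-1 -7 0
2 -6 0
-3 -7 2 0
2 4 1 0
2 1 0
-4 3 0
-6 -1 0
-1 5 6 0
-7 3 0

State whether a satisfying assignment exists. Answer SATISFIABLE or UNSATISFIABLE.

Try p1 = False.
  then p6 is forced to True.
  then p5 is forced to False.
  then p3 is forced to True.
  then p2 is forced to True.
  then p7 is forced to True.
p4 is now unconstrained; take p4 = False.
So p1=F, p2=T, p3=T, p4=F, p5=F, p6=T, p7=T is a satisfying assignment.

SATISFIABLE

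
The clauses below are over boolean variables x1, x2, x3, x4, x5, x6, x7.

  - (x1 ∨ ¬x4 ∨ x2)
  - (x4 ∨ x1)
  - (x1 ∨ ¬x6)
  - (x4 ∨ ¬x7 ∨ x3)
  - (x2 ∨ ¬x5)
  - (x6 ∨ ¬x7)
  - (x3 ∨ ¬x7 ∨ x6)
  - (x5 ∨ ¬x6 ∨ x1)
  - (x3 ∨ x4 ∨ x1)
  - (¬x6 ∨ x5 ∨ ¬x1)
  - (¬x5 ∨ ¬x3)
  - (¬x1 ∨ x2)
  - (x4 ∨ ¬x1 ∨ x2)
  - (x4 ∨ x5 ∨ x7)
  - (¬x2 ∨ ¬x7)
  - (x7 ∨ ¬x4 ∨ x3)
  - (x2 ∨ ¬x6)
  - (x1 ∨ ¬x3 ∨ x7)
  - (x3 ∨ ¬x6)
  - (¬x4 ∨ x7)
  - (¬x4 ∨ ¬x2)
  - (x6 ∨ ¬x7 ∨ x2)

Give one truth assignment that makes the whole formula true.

x1 = True, x2 = True, x3 = False, x4 = False, x5 = True, x6 = False, x7 = False

Check each clause:
  1. (x1 ∨ x2 ∨ ¬x4) — x1 is true.
  2. (x4 ∨ x1) — x1 is true.
  3. (x1 ∨ ¬x6) — x1 is true.
  4. (x4 ∨ ¬x7 ∨ x3) — ¬x7 is true.
  5. (x2 ∨ ¬x5) — x2 is true.
  6. (x6 ∨ ¬x7) — ¬x7 is true.
  7. (x3 ∨ x6 ∨ ¬x7) — ¬x7 is true.
  8. (x5 ∨ x1 ∨ ¬x6) — x1 is true.
  9. (x1 ∨ x4 ∨ x3) — x1 is true.
  10. (¬x6 ∨ x5 ∨ ¬x1) — ¬x6 is true.
  11. (¬x5 ∨ ¬x3) — ¬x3 is true.
  12. (¬x1 ∨ x2) — x2 is true.
  13. (¬x1 ∨ x2 ∨ x4) — x2 is true.
  14. (x4 ∨ x5 ∨ x7) — x5 is true.
  15. (¬x7 ∨ ¬x2) — ¬x7 is true.
  16. (x7 ∨ ¬x4 ∨ x3) — ¬x4 is true.
  17. (¬x6 ∨ x2) — x2 is true.
  18. (x7 ∨ x1 ∨ ¬x3) — x1 is true.
  19. (x3 ∨ ¬x6) — ¬x6 is true.
  20. (¬x4 ∨ x7) — ¬x4 is true.
  21. (¬x2 ∨ ¬x4) — ¬x4 is true.
  22. (x6 ∨ x2 ∨ ¬x7) — ¬x7 is true.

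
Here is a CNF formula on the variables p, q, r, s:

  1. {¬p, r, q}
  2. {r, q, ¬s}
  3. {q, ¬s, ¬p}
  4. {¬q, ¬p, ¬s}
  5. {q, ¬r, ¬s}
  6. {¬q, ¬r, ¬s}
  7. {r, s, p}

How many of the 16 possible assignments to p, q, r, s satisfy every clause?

Satisfying assignments:
  p=F q=F r=T s=F
  p=F q=T r=F s=T
  p=F q=T r=T s=F
  p=T q=F r=T s=F
  p=T q=T r=F s=F
  p=T q=T r=T s=F
That's 6 in total.

6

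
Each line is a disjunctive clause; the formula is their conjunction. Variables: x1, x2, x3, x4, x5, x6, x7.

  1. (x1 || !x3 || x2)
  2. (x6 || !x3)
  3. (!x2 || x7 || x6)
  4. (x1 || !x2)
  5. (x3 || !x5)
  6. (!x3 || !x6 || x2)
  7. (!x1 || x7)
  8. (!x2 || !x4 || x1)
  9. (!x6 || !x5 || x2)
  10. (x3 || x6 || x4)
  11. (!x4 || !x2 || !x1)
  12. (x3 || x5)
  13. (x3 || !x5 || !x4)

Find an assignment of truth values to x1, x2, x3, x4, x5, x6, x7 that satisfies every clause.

x7 occurs only positively in the remaining clauses — set x7 = True.
Try x1 = True.
Try x2 = True.
  then x4 is forced to False.
Set x3 = True and propagate.
  then x6 is forced to True.
x5 is now unconstrained; take x5 = False.
Check each clause:
  1. (x1 || x2 || !x3) — x1 is true.
  2. (x6 || !x3) — x6 is true.
  3. (x7 || x6 || !x2) — x6 is true.
  4. (x1 || !x2) — x1 is true.
  5. (x3 || !x5) — x3 is true.
  6. (!x3 || x2 || !x6) — x2 is true.
  7. (x7 || !x1) — x7 is true.
  8. (!x2 || !x4 || x1) — x1 is true.
  9. (!x6 || x2 || !x5) — x2 is true.
  10. (x6 || x3 || x4) — x3 is true.
  11. (!x2 || !x4 || !x1) — !x4 is true.
  12. (x3 || x5) — x3 is true.
  13. (x3 || !x4 || !x5) — x3 is true.

x1=T  x2=T  x3=T  x4=F  x5=F  x6=T  x7=T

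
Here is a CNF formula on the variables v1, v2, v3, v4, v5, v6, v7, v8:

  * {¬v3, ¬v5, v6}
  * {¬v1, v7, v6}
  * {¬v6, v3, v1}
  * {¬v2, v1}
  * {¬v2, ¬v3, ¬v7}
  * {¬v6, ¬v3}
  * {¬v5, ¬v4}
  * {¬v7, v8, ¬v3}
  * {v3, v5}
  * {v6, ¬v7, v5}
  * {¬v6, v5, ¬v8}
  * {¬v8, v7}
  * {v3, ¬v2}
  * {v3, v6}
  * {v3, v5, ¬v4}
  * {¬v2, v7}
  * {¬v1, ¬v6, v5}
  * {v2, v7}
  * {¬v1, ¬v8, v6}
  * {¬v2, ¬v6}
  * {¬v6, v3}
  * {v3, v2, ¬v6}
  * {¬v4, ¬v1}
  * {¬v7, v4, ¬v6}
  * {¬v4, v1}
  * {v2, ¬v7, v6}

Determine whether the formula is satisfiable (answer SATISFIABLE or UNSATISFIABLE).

UNSATISFIABLE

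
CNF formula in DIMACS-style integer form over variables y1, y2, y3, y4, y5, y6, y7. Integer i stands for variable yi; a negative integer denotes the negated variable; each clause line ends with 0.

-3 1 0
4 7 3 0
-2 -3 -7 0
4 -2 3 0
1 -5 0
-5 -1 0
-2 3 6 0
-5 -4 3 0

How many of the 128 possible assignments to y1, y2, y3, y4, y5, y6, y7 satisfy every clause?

Case analysis on y3 and y1:
  y3=1, y1=1: y4, y6 free; 3 ways for (y2,y5,y7) × 2^2 = 12.
  y3=1, y1=0: a clause becomes empty — 0.
  y3=0, y1=1: 8 of the 32 assignments to (y2,y4,y5,y6,y7) work.
  y3=0, y1=0: 8 of the 32 assignments to (y2,y4,y5,y6,y7) work.
Total: 12 + 0 + 8 + 8 = 28.

28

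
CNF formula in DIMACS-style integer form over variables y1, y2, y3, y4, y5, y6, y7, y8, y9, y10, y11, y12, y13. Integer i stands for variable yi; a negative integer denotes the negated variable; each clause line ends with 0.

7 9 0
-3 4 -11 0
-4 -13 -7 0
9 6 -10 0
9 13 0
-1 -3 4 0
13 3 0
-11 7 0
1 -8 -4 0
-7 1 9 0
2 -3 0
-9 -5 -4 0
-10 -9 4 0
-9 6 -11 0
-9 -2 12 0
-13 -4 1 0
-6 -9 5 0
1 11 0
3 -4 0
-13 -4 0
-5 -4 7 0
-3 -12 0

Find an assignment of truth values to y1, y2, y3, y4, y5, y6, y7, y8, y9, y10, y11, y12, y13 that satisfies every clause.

y10 occurs only negated in the remaining clauses — set y10 = False.
Set y1 = True and propagate.
Try y2 = False.
  then y3 is forced to False.
  then y13 is forced to True.
  then y4 is forced to False.
Set y5 = True and propagate.
The remaining clauses are satisfied by y6 = True, y7 = True, y8 = True, y9 = True, y11 = True, y12 = False.

y1=T, y2=F, y3=F, y4=F, y5=T, y6=T, y7=T, y8=T, y9=T, y10=F, y11=T, y12=F, y13=T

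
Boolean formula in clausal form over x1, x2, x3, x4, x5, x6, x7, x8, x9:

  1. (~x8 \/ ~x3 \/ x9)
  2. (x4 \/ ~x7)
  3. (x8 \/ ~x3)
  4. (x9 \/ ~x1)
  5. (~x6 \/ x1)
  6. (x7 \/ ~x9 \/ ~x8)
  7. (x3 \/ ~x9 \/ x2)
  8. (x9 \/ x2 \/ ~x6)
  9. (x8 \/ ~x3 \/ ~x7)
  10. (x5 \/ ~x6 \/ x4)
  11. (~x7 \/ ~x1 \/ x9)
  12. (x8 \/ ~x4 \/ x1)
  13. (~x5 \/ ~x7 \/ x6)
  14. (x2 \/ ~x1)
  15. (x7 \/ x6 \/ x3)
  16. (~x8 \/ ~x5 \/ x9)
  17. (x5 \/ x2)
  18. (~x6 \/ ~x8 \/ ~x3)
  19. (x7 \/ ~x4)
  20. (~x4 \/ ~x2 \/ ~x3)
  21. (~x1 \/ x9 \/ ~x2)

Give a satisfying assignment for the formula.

x1=T  x2=T  x3=F  x4=T  x5=F  x6=F  x7=T  x8=F  x9=T

Set x1 = True and propagate.
  then x9 is forced to True.
  then x2 is forced to True.
Branch on x3: take x3 = False.
The remaining clauses are satisfied by x4 = True, x5 = False, x6 = False, x7 = True, x8 = False.
Every clause has at least one true literal under this assignment.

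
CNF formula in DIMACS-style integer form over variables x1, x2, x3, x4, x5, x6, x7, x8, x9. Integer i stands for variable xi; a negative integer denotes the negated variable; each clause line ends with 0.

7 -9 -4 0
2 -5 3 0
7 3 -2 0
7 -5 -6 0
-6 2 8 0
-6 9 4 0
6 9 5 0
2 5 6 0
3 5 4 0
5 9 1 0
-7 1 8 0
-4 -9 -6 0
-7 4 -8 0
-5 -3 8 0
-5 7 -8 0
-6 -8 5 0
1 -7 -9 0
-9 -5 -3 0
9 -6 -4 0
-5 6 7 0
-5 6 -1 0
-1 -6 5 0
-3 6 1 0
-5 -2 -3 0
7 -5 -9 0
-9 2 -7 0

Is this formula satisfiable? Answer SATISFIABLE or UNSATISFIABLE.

Branch on x1: take x1 = False.
Try x2 = True.
For the remaining variables, x3 = True, x4 = False, x5 = False, x6 = True, x7 = False, x8 = False, x9 = True works.
Every clause has at least one true literal under this assignment.
So x1=0  x2=1  x3=1  x4=0  x5=0  x6=1  x7=0  x8=0  x9=1 is a satisfying assignment.

SATISFIABLE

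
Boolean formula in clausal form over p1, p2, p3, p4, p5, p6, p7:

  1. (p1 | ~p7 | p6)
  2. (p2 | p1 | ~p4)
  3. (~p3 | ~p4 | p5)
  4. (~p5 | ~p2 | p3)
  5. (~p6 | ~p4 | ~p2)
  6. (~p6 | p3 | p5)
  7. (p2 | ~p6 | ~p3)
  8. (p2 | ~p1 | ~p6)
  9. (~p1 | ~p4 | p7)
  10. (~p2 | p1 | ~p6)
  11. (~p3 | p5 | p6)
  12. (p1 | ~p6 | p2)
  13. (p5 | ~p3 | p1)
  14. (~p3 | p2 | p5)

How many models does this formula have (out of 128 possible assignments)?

26

Case analysis on p2 and p6:
  p2=1, p6=1: remaining (p1,p3,p4,p5,p7) ∈ {(1,1,0,0,0); (1,1,0,0,1); (1,1,0,1,0); (1,1,0,1,1)} — 4.
  p2=1, p6=0: 10 of the 32 assignments to (p1,p3,p4,p5,p7) work.
  p2=0, p6=1: a clause becomes empty — 0.
  p2=0, p6=0: 12 of the 32 assignments to (p1,p3,p4,p5,p7) work.
Total: 4 + 10 + 0 + 12 = 26.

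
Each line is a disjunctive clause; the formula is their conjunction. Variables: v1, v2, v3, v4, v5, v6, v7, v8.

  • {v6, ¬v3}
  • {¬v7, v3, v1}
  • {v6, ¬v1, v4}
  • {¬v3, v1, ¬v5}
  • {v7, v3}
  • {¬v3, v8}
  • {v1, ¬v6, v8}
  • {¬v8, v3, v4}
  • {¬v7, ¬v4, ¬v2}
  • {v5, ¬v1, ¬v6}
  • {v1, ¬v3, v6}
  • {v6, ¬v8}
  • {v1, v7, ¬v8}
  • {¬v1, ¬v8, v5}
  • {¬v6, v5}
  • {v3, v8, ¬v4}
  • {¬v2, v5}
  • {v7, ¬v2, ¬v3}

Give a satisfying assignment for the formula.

v1 = T, v2 = F, v3 = T, v4 = F, v5 = T, v6 = T, v7 = F, v8 = T

Check each clause:
  1. {¬v3, v6} — v6 is true.
  2. {¬v7, v3, v1} — v1 is true.
  3. {v4, v6, ¬v1} — v6 is true.
  4. {v1, ¬v3, ¬v5} — v1 is true.
  5. {v7, v3} — v3 is true.
  6. {¬v3, v8} — v8 is true.
  7. {v8, v1, ¬v6} — v8 is true.
  8. {v3, ¬v8, v4} — v3 is true.
  9. {¬v4, ¬v7, ¬v2} — ¬v7 is true.
  10. {¬v1, ¬v6, v5} — v5 is true.
  11. {v6, ¬v3, v1} — v1 is true.
  12. {v6, ¬v8} — v6 is true.
  13. {v1, ¬v8, v7} — v1 is true.
  14. {¬v8, ¬v1, v5} — v5 is true.
  15. {v5, ¬v6} — v5 is true.
  16. {¬v4, v8, v3} — v8 is true.
  17. {¬v2, v5} — v5 is true.
  18. {¬v3, v7, ¬v2} — ¬v2 is true.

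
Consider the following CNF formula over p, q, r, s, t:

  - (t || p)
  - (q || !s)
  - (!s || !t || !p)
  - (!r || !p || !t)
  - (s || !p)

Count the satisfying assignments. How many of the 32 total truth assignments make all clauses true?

Split on p, then s.
  p=1, s=1: remaining (q,r,t) ∈ {(1,0,0); (1,1,0)} — 2.
  p=1, s=0: a clause becomes empty — 0.
  p=0, s=1: remaining (q,r,t) ∈ {(1,0,1); (1,1,1)} — 2.
  p=0, s=0: remaining (q,r,t) ∈ {(0,0,1); (0,1,1); (1,0,1); (1,1,1)} — 4.
Total: 2 + 0 + 2 + 4 = 8.

8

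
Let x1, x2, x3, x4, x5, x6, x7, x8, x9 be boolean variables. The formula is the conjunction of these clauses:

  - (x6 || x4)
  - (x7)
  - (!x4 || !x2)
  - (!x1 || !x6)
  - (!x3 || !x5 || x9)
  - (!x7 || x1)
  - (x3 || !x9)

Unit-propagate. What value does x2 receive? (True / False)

False

Unit clause (x7) sets x7 = True.
In (x1 || !x7), !x7 is now false; x1 must hold, so x1 = True.
(!x1 || !x6): since x1 = True, the clause reduces to (!x6). x6 = False.
In (x4 || x6), x6 is now false; x4 must hold, so x4 = True.
In (!x4 || !x2), !x4 is now false; !x2 must hold, so x2 = False.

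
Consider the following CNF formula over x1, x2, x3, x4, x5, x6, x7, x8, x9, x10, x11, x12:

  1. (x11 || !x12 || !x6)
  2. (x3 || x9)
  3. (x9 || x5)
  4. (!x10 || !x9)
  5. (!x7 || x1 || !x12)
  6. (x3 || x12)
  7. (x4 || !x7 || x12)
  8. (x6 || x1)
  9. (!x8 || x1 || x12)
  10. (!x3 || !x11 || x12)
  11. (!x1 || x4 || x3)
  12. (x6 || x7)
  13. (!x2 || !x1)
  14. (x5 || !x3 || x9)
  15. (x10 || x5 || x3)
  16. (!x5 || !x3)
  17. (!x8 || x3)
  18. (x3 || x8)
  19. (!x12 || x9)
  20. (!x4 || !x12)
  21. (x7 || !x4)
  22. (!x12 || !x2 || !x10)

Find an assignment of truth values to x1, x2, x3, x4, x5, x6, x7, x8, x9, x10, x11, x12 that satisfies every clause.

x1=F, x2=F, x3=T, x4=F, x5=F, x6=T, x7=F, x8=T, x9=T, x10=F, x11=T, x12=T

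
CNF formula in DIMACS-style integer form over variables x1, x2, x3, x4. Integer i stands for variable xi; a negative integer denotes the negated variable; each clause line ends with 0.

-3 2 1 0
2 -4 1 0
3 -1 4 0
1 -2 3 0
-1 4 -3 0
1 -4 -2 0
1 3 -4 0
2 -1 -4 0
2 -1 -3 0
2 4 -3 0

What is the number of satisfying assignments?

4

Satisfying assignments:
  x1=0 x2=0 x3=0 x4=0
  x1=0 x2=1 x3=1 x4=0
  x1=1 x2=1 x3=0 x4=1
  x1=1 x2=1 x3=1 x4=1
Count: 4.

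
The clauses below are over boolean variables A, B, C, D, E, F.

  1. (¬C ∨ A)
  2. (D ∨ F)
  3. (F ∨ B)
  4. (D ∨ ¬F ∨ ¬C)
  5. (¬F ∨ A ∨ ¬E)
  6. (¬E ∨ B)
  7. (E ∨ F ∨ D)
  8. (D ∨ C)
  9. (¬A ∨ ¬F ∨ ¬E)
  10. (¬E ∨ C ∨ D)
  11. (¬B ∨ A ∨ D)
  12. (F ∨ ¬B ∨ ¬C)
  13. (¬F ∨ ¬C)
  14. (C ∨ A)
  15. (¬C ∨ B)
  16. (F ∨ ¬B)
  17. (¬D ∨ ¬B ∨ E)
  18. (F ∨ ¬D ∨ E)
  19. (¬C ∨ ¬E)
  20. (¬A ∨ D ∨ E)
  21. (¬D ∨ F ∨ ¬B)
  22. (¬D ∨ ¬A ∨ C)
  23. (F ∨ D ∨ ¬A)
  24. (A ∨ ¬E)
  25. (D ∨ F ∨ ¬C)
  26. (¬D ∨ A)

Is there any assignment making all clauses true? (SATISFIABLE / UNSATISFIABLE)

UNSATISFIABLE

D = True:
  propagation gives A=True, C=True, F=False, B=True; an empty clause results — contradiction.
D = False:
  propagation gives F=True, C=False; an empty clause results — contradiction.
Every branch closes, so no satisfying assignment exists.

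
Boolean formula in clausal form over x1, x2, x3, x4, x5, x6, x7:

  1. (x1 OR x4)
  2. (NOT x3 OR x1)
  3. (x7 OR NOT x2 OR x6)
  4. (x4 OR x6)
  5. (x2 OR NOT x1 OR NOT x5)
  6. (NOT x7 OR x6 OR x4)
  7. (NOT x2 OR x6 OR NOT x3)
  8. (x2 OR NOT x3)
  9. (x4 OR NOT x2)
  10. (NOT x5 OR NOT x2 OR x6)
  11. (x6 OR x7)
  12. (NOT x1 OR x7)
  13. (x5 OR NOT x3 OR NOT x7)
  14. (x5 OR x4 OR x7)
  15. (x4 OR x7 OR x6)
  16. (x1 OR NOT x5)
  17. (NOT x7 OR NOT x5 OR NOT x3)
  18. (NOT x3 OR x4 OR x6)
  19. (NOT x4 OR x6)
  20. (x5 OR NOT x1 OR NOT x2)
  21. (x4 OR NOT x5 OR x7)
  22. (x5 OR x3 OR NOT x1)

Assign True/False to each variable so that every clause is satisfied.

x1=T, x2=T, x3=F, x4=T, x5=T, x6=T, x7=T

Pure literal: x6 appears only positively; assign x6 = True.
Branch on x1: take x1 = True.
  then x7 is forced to True.
Branch on x2: take x2 = True.
  then x4 is forced to True.
  then x5 is forced to True.
  then x3 is forced to False.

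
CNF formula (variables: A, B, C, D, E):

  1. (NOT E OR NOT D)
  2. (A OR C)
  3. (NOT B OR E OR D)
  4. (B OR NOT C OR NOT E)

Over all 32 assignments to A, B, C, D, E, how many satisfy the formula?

Case analysis on E and B:
  E=T, B=T: remaining (A,C,D) ∈ {(F,T,F); (T,F,F); (T,T,F)} — 3.
  E=T, B=F: remaining (A,C,D) ∈ {(T,F,F)} — 1.
  E=F, B=T: remaining (A,C,D) ∈ {(F,T,T); (T,F,T); (T,T,T)} — 3.
  E=F, B=F: D free; 3 ways for (A,C) × 2^1 = 6.
Total: 3 + 1 + 3 + 6 = 13.

13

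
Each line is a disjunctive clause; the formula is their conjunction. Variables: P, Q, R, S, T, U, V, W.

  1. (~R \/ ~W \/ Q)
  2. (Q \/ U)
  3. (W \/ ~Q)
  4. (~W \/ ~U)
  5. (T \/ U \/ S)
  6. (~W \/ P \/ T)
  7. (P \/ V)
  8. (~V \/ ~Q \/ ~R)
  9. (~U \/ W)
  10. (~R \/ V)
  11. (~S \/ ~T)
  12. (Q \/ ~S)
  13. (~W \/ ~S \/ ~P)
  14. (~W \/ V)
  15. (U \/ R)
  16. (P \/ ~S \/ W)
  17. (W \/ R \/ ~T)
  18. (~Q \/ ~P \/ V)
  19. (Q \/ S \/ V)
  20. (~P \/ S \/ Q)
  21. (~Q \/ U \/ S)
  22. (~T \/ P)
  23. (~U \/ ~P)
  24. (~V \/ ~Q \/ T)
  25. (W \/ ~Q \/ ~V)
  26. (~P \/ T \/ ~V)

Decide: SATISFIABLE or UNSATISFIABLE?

UNSATISFIABLE

Q = True:
  propagation gives W=True, U=False, V=True, R=False; an empty clause results — contradiction.
Q = False:
  propagation gives U=True, W=False; an empty clause results — contradiction.
Every branch closes, so no satisfying assignment exists.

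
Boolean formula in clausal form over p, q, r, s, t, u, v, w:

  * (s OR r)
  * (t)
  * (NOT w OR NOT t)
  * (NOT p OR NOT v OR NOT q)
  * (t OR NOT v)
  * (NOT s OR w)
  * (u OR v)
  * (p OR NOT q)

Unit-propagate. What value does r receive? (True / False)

Unit clause (t) sets t = True.
(NOT t OR NOT w) with t = True leaves only NOT w, so w = False.
(NOT s OR w): since w = False, the clause reduces to (NOT s). s = False.
(s OR r) with s = False leaves only r, so r = True.

True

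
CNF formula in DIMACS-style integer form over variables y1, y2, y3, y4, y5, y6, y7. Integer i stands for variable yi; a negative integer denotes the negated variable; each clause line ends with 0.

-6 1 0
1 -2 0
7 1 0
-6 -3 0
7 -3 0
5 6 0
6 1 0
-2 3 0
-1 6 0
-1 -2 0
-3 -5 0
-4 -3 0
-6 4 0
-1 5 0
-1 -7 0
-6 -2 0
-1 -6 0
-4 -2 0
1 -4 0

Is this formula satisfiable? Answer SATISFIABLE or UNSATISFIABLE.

UNSATISFIABLE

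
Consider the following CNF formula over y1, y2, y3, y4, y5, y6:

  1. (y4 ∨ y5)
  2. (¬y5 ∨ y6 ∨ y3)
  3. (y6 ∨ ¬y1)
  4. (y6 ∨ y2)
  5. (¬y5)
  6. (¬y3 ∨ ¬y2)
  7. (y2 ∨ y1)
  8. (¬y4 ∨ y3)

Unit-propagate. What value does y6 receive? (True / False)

(¬y5) stands alone — y5 = False.
In (y5 ∨ y4), y5 is now false; y4 must hold, so y4 = True.
In (¬y4 ∨ y3), ¬y4 is now false; y3 must hold, so y3 = True.
(¬y2 ∨ ¬y3) with y3 = True leaves only ¬y2, so y2 = False.
(y2 ∨ y6) with y2 = False leaves only y6, so y6 = True.

True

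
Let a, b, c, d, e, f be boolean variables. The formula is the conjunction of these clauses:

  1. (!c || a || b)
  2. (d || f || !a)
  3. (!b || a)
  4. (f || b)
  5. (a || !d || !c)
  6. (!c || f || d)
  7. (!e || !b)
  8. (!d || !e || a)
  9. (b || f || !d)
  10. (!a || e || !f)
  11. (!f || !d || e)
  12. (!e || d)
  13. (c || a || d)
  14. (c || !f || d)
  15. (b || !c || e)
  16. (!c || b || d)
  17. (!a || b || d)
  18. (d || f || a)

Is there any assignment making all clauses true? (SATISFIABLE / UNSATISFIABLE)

SATISFIABLE

Try a = True.
For the remaining variables, b = True, c = True, d = True, e = False, f = False works.
So a = True, b = True, c = True, d = True, e = False, f = False is a satisfying assignment.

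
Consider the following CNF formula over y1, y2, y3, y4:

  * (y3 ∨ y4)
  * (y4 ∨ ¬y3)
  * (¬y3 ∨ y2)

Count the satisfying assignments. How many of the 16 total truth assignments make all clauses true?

6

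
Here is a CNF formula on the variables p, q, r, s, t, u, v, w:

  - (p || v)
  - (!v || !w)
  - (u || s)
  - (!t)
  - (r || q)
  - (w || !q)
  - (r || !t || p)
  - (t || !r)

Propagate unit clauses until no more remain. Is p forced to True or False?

(!t) stands alone — t = False.
In (!r || t), t is now false; !r must hold, so r = False.
From (r || q) and r = False: q = True.
In (!q || w), !q is now false; w must hold, so w = True.
From (!v || !w) and w = True: v = False.
(p || v) with v = False leaves only p, so p = True.

True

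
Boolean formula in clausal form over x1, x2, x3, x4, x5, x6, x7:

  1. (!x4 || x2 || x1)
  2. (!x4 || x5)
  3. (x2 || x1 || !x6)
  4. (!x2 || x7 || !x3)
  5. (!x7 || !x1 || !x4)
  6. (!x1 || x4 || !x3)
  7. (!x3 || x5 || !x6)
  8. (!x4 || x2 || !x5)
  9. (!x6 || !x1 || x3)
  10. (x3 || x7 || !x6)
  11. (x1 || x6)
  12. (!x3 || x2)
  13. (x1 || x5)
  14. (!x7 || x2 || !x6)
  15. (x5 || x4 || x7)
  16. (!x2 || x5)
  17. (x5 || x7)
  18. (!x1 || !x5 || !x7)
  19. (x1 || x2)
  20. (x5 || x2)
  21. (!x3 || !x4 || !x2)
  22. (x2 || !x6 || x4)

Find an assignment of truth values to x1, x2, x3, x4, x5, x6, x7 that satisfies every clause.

x1 = T, x2 = T, x3 = F, x4 = T, x5 = T, x6 = F, x7 = F

Check each clause:
  1. (x2 || !x4 || x1) — x1 is true.
  2. (!x4 || x5) — x5 is true.
  3. (!x6 || x2 || x1) — x1 is true.
  4. (x7 || !x3 || !x2) — !x3 is true.
  5. (!x4 || !x1 || !x7) — !x7 is true.
  6. (!x3 || x4 || !x1) — x4 is true.
  7. (!x3 || !x6 || x5) — !x3 is true.
  8. (x2 || !x5 || !x4) — x2 is true.
  9. (!x1 || !x6 || x3) — !x6 is true.
  10. (x7 || x3 || !x6) — !x6 is true.
  11. (x1 || x6) — x1 is true.
  12. (x2 || !x3) — x2 is true.
  13. (x5 || x1) — x1 is true.
  14. (!x6 || x2 || !x7) — !x7 is true.
  15. (x4 || x7 || x5) — x4 is true.
  16. (x5 || !x2) — x5 is true.
  17. (x7 || x5) — x5 is true.
  18. (!x5 || !x1 || !x7) — !x7 is true.
  19. (x1 || x2) — x1 is true.
  20. (x5 || x2) — x2 is true.
  21. (!x4 || !x2 || !x3) — !x3 is true.
  22. (x4 || x2 || !x6) — !x6 is true.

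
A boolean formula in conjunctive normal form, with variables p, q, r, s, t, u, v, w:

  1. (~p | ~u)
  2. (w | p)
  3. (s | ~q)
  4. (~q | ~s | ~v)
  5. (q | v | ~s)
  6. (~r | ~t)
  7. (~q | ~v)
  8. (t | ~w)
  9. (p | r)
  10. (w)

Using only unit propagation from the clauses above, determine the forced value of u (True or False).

False

(w) stands alone — w = True.
(t | ~w): since w = True, the clause reduces to (t). t = True.
(~t | ~r) with t = True leaves only ~r, so r = False.
(p | r) with r = False leaves only p, so p = True.
From (~u | ~p) and p = True: u = False.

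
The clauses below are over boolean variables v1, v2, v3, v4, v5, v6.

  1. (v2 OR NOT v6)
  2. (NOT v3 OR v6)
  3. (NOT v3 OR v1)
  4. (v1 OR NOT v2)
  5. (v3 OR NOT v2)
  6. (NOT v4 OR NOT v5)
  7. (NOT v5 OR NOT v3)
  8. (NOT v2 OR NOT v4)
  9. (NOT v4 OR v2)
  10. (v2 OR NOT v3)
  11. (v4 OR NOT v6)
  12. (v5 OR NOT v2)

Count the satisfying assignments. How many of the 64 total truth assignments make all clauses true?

4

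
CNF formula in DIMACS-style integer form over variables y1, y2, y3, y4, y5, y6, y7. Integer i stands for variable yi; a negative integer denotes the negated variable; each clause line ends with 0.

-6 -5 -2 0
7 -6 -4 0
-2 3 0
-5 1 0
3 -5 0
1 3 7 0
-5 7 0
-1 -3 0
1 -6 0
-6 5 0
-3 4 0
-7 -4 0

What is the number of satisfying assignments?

6

The models are:
  y1=F y2=F y3=F y4=F y5=F y6=F y7=T
  y1=F y2=F y3=T y4=T y5=F y6=F y7=F
  y1=F y2=T y3=T y4=T y5=F y6=F y7=F
  y1=T y2=F y3=F y4=F y5=F y6=F y7=F
  y1=T y2=F y3=F y4=F y5=F y6=F y7=T
  y1=T y2=F y3=F y4=T y5=F y6=F y7=F
Count: 6.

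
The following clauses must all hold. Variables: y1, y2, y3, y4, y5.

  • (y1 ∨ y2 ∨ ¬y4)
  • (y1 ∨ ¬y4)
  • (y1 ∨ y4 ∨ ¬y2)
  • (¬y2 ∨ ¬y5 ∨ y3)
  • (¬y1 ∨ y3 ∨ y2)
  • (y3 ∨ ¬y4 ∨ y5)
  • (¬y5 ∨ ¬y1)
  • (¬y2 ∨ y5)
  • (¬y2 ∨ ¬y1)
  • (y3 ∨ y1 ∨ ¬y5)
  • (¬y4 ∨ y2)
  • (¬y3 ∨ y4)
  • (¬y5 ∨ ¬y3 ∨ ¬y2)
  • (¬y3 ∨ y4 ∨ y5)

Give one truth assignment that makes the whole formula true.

Set y1 = False and propagate.
  then y4 is forced to False.
  then y2 is forced to False.
  then y3 is forced to False.
  then y5 is forced to False.
Every clause has at least one true literal under this assignment.

y1 = F, y2 = F, y3 = F, y4 = F, y5 = F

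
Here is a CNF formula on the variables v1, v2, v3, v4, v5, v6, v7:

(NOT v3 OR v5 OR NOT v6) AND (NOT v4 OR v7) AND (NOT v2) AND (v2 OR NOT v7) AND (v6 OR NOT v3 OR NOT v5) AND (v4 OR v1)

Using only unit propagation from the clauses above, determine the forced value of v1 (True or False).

True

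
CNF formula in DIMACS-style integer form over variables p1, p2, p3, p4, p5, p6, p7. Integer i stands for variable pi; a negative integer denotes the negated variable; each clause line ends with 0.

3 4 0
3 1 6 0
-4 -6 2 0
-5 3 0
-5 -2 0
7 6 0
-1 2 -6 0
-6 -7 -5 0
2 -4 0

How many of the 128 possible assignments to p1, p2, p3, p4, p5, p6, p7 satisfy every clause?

24

Case analysis on p6 and p2:
  p6=1, p2=1: p1, p7 free; 3 ways for (p3,p4,p5) × 2^2 = 12.
  p6=1, p2=0: remaining (p1,p3,p4,p5,p7) ∈ {(0,1,0,0,0); (0,1,0,0,1); (0,1,0,1,0)} — 3.
  p6=0, p2=1: 5 of the 32 assignments to (p1,p3,p4,p5,p7) work.
  p6=0, p2=0: remaining (p1,p3,p4,p5,p7) ∈ {(0,1,0,0,1); (0,1,0,1,1); (1,1,0,0,1); (1,1,0,1,1)} — 4.
Total: 12 + 3 + 5 + 4 = 24.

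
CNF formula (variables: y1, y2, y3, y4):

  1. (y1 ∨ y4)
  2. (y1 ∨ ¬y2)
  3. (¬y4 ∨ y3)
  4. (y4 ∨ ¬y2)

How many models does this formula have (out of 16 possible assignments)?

5

The models are:
  y1=F y2=F y3=T y4=T
  y1=T y2=F y3=F y4=F
  y1=T y2=F y3=T y4=F
  y1=T y2=F y3=T y4=T
  y1=T y2=T y3=T y4=T
That's 5 in total.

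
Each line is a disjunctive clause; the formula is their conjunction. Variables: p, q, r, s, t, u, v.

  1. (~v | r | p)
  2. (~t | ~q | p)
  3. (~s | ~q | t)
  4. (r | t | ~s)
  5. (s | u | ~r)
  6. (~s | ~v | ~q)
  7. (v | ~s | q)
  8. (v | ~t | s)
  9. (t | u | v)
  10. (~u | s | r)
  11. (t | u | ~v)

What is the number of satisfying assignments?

25

Case analysis on s and t:
  s=T, t=T: u free; 5 ways for (p,q,r,v) × 2^1 = 10.
  s=T, t=F: remaining (p,q,r,u,v) ∈ {(F,F,T,T,T); (T,F,T,T,T)} — 2.
  s=F, t=T: 5 of the 32 assignments to (p,q,r,u,v) work.
  s=F, t=F: forces r=T; u=T; p, q, v free → 2^3 = 8.
Total: 10 + 2 + 5 + 8 = 25.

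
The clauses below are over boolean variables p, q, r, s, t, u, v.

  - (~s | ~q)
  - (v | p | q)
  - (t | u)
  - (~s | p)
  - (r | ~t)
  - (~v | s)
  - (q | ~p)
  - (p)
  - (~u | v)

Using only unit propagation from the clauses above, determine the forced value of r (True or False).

Unit clause (p) sets p = True.
In (q | ~p), ~p is now false; q must hold, so q = True.
In (~s | ~q), ~q is now false; ~s must hold, so s = False.
(~v | s): since s = False, the clause reduces to (~v). v = False.
(~u | v) with v = False leaves only ~u, so u = False.
(u | t): since u = False, the clause reduces to (t). t = True.
(~t | r): since t = True, the clause reduces to (r). r = True.

True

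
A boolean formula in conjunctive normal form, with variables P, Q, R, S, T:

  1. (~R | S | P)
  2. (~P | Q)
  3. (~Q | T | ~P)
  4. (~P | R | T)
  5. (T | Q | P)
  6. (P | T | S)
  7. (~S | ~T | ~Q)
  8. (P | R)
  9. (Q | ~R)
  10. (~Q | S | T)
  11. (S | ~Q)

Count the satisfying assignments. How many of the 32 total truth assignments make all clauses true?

The models are:
  P=F Q=T R=T S=T T=F
That's 1 in total.

1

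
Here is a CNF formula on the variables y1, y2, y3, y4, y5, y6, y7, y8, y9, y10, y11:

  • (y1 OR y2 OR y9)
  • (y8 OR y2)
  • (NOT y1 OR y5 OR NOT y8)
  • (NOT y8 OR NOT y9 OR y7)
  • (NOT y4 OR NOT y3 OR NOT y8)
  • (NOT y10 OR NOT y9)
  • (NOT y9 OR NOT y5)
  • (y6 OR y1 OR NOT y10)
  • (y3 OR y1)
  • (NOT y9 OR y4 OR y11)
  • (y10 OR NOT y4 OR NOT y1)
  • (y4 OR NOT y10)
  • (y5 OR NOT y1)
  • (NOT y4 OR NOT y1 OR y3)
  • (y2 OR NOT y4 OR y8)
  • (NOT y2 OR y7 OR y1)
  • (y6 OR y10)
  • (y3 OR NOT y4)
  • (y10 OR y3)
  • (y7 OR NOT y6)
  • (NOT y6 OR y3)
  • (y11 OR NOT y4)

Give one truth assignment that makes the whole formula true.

y1=0, y2=0, y3=1, y4=0, y5=0, y6=1, y7=1, y8=1, y9=1, y10=0, y11=1

Check each clause:
  1. (y1 OR y2 OR y9) — y9 is true.
  2. (y8 OR y2) — y8 is true.
  3. (NOT y8 OR y5 OR NOT y1) — NOT y1 is true.
  4. (y7 OR NOT y8 OR NOT y9) — y7 is true.
  5. (NOT y4 OR NOT y8 OR NOT y3) — NOT y4 is true.
  6. (NOT y10 OR NOT y9) — NOT y10 is true.
  7. (NOT y9 OR NOT y5) — NOT y5 is true.
  8. (y1 OR NOT y10 OR y6) — NOT y10 is true.
  9. (y3 OR y1) — y3 is true.
  10. (y4 OR NOT y9 OR y11) — y11 is true.
  11. (NOT y1 OR y10 OR NOT y4) — NOT y4 is true.
  12. (y4 OR NOT y10) — NOT y10 is true.
  13. (NOT y1 OR y5) — NOT y1 is true.
  14. (NOT y4 OR NOT y1 OR y3) — y3 is true.
  15. (y8 OR NOT y4 OR y2) — y8 is true.
  16. (y7 OR NOT y2 OR y1) — NOT y2 is true.
  17. (y6 OR y10) — y6 is true.
  18. (y3 OR NOT y4) — y3 is true.
  19. (y3 OR y10) — y3 is true.
  20. (NOT y6 OR y7) — y7 is true.
  21. (y3 OR NOT y6) — y3 is true.
  22. (NOT y4 OR y11) — y11 is true.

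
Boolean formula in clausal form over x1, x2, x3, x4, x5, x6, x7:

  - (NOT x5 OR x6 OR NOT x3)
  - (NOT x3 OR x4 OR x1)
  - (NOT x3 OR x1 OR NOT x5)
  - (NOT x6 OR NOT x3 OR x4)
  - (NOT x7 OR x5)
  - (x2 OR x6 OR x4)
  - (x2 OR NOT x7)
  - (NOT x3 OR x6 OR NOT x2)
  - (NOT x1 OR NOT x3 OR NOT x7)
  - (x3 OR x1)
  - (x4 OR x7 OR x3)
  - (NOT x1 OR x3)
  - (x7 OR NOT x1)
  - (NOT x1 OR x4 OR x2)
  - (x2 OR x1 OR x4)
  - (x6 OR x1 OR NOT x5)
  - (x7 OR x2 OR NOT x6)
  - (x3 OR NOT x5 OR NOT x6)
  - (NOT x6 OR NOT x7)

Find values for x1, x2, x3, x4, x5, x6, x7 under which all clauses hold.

x1=False, x2=False, x3=True, x4=True, x5=False, x6=False, x7=False

x4 occurs only positively in the remaining clauses — set x4 = True.
Set x1 = False and propagate.
  then x3 is forced to True.
  then x5 is forced to False.
  then x7 is forced to False.
Set x2 = False and propagate.
  then x6 is forced to False.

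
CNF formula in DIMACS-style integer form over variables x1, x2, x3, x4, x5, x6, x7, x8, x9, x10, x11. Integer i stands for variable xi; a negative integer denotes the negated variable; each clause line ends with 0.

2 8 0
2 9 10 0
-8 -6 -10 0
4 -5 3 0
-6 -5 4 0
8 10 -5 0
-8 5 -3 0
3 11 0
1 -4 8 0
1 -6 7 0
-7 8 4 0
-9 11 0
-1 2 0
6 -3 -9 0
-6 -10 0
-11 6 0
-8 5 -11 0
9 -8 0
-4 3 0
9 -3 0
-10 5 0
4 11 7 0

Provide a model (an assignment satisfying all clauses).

x1=T, x2=T, x3=F, x4=F, x5=F, x6=T, x7=F, x8=F, x9=T, x10=F, x11=T

Pure literal: x2 appears only positively; assign x2 = True.
Try x1 = True.
Branch on x3: take x3 = False.
  then x11 is forced to True.
  then x6 is forced to True.
  then x10 is forced to False.
  then x4 is forced to False.
  then x5 is forced to False.
  then x8 is forced to False.
  then x7 is forced to False.
x9 is now unconstrained; take x9 = True.
Every clause has at least one true literal under this assignment.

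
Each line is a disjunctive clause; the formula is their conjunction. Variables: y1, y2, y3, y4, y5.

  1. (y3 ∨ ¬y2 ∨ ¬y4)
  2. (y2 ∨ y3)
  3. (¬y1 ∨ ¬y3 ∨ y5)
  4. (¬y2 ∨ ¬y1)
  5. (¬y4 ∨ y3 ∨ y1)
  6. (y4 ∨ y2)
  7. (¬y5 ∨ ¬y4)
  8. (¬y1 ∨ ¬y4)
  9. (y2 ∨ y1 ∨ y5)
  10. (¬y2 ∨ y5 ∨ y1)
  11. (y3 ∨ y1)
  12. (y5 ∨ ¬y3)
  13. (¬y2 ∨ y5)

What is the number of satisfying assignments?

Satisfying assignments:
  y1=F y2=T y3=T y4=F y5=T
That's 1 in total.

1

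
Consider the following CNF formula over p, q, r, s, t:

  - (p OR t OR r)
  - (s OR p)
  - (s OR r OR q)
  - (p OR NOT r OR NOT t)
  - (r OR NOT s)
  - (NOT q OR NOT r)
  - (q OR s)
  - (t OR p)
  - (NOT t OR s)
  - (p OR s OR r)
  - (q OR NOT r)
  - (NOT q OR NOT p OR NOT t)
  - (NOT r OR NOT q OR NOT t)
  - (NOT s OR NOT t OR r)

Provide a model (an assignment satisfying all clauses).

p=True, q=True, r=False, s=False, t=False

Try p = True.
Branch on q: take q = True.
  then r is forced to False.
  then s is forced to False.
  then t is forced to False.
Every clause has at least one true literal under this assignment.
Check each clause:
  1. (t OR r OR p) — p is true.
  2. (p OR s) — p is true.
  3. (q OR r OR s) — q is true.
  4. (NOT r OR p OR NOT t) — p is true.
  5. (NOT s OR r) — NOT s is true.
  6. (NOT r OR NOT q) — NOT r is true.
  7. (s OR q) — q is true.
  8. (t OR p) — p is true.
  9. (NOT t OR s) — NOT t is true.
  10. (r OR p OR s) — p is true.
  11. (q OR NOT r) — q is true.
  12. (NOT t OR NOT q OR NOT p) — NOT t is true.
  13. (NOT r OR NOT t OR NOT q) — NOT t is true.
  14. (NOT t OR r OR NOT s) — NOT s is true.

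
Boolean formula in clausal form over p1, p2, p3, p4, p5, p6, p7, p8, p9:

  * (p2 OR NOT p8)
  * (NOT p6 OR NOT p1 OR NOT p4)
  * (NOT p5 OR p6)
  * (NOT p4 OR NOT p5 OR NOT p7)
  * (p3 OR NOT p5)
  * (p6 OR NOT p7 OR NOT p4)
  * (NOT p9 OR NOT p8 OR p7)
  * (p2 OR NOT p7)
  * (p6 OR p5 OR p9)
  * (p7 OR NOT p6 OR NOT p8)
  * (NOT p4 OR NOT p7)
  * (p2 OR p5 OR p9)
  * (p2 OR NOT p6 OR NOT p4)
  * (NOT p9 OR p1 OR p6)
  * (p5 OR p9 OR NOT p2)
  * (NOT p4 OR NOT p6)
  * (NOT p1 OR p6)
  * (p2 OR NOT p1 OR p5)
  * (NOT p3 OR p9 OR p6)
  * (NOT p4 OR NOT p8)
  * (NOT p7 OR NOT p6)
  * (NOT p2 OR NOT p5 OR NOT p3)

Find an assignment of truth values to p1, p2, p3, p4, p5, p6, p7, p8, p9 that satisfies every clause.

p1=F, p2=F, p3=F, p4=F, p5=F, p6=T, p7=F, p8=F, p9=T

Pure literal: p4 appears only negated; assign p4 = False.
p8 occurs only negated in the remaining clauses — set p8 = False.
Branch on p1: take p1 = False.
Branch on p2: take p2 = False.
  then p7 is forced to False.
Try p3 = False.
  then p5 is forced to False.
  then p9 is forced to True.
  then p6 is forced to True.
Every clause has at least one true literal under this assignment.
Check each clause:
  1. (p2 OR NOT p8) — NOT p8 is true.
  2. (NOT p1 OR NOT p4 OR NOT p6) — NOT p4 is true.
  3. (p6 OR NOT p5) — NOT p5 is true.
  4. (NOT p7 OR NOT p5 OR NOT p4) — NOT p7 is true.
  5. (p3 OR NOT p5) — NOT p5 is true.
  6. (NOT p4 OR p6 OR NOT p7) — NOT p7 is true.
  7. (NOT p9 OR p7 OR NOT p8) — NOT p8 is true.
  8. (p2 OR NOT p7) — NOT p7 is true.
  9. (p6 OR p9 OR p5) — p9 is true.
  10. (NOT p6 OR NOT p8 OR p7) — NOT p8 is true.
  11. (NOT p4 OR NOT p7) — NOT p7 is true.
  12. (p2 OR p5 OR p9) — p9 is true.
  13. (NOT p4 OR p2 OR NOT p6) — NOT p4 is true.
  14. (p6 OR NOT p9 OR p1) — p6 is true.
  15. (p9 OR NOT p2 OR p5) — p9 is true.
  16. (NOT p6 OR NOT p4) — NOT p4 is true.
  17. (NOT p1 OR p6) — p6 is true.
  18. (p2 OR NOT p1 OR p5) — NOT p1 is true.
  19. (p9 OR NOT p3 OR p6) — p9 is true.
  20. (NOT p8 OR NOT p4) — NOT p8 is true.
  21. (NOT p6 OR NOT p7) — NOT p7 is true.
  22. (NOT p5 OR NOT p3 OR NOT p2) — NOT p5 is true.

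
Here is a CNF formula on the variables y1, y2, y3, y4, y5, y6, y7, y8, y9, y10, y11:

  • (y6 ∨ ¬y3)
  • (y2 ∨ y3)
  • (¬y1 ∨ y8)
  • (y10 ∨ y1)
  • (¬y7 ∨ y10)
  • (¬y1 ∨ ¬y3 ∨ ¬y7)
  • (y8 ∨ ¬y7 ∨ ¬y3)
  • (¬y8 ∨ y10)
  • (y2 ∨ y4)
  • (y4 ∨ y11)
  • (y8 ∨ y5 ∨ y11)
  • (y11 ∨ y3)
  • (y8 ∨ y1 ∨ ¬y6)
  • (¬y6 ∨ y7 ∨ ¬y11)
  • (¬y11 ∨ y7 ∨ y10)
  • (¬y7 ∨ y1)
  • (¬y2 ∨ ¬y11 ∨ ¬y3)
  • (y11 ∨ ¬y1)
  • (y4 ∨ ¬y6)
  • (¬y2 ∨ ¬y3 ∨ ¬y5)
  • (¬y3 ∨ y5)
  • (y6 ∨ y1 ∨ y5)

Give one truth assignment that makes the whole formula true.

y1 = T, y2 = T, y3 = F, y4 = T, y5 = F, y6 = T, y7 = T, y8 = T, y9 = F, y10 = T, y11 = T

y4 occurs only positively in the remaining clauses — set y4 = True.
Pure literal: y10 appears only positively; assign y10 = True.
Set y1 = True and propagate.
  then y8 is forced to True.
  then y11 is forced to True.
Branch on y2: take y2 = True.
  then y3 is forced to False.
The remaining clauses are satisfied by y5 = False, y6 = True, y7 = True, y9 = False.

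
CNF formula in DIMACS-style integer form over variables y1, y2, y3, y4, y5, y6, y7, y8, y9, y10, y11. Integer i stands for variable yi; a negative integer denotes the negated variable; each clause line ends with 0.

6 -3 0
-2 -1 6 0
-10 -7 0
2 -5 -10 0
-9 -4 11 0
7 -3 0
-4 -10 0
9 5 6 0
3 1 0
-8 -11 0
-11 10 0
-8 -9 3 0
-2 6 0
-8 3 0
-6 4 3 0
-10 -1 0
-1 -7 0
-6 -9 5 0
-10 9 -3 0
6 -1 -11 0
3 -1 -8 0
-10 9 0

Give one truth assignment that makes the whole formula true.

y1=F  y2=T  y3=T  y4=T  y5=F  y6=T  y7=T  y8=F  y9=F  y10=F  y11=F

Check each clause:
  1. (y6 \/ ~y3) — y6 is true.
  2. (y6 \/ ~y2 \/ ~y1) — y6 is true.
  3. (~y7 \/ ~y10) — ~y10 is true.
  4. (~y10 \/ y2 \/ ~y5) — y2 is true.
  5. (~y4 \/ y11 \/ ~y9) — ~y9 is true.
  6. (y7 \/ ~y3) — y7 is true.
  7. (~y10 \/ ~y4) — ~y10 is true.
  8. (y6 \/ y9 \/ y5) — y6 is true.
  9. (y3 \/ y1) — y3 is true.
  10. (~y8 \/ ~y11) — ~y8 is true.
  11. (y10 \/ ~y11) — ~y11 is true.
  12. (~y8 \/ ~y9 \/ y3) — ~y8 is true.
  13. (y6 \/ ~y2) — y6 is true.
  14. (y3 \/ ~y8) — ~y8 is true.
  15. (y3 \/ y4 \/ ~y6) — y3 is true.
  16. (~y10 \/ ~y1) — ~y10 is true.
  17. (~y7 \/ ~y1) — ~y1 is true.
  18. (~y9 \/ ~y6 \/ y5) — ~y9 is true.
  19. (~y3 \/ y9 \/ ~y10) — ~y10 is true.
  20. (y6 \/ ~y1 \/ ~y11) — ~y11 is true.
  21. (~y8 \/ ~y1 \/ y3) — ~y8 is true.
  22. (y9 \/ ~y10) — ~y10 is true.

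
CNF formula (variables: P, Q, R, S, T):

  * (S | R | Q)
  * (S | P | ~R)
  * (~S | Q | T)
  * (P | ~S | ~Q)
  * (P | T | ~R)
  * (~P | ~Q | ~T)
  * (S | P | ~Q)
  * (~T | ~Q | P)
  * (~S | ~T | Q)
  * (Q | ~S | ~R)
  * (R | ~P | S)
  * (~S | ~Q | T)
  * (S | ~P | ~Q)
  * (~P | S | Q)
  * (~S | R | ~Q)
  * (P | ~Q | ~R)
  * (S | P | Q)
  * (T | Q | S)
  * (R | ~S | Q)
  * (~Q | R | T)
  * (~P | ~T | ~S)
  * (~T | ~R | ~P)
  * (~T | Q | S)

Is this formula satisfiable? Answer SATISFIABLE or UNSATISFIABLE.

UNSATISFIABLE

Q = True:
  P = True:
    propagation gives T=False, S=False; an empty clause results — contradiction.
  P = False:
    propagation gives S=False; an empty clause results — contradiction.
Q = False:
  S = True:
    propagation gives T=True; an empty clause results — contradiction.
  S = False:
    propagation gives R=True, P=True; an empty clause results — contradiction.
Every branch closes, so no satisfying assignment exists.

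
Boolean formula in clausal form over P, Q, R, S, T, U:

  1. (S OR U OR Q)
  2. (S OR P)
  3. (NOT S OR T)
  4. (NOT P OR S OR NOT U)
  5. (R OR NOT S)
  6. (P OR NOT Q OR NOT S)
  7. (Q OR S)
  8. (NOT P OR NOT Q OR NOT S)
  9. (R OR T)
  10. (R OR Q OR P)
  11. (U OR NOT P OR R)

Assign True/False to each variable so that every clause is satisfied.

Pure literal: R appears only positively; assign R = True.
T occurs only positively in the remaining clauses — set T = True.
Branch on P: take P = False.
  then S is forced to True.
  then Q is forced to False.
U is now unconstrained; take U = False.
Every clause has at least one true literal under this assignment.

P=False  Q=False  R=True  S=True  T=True  U=False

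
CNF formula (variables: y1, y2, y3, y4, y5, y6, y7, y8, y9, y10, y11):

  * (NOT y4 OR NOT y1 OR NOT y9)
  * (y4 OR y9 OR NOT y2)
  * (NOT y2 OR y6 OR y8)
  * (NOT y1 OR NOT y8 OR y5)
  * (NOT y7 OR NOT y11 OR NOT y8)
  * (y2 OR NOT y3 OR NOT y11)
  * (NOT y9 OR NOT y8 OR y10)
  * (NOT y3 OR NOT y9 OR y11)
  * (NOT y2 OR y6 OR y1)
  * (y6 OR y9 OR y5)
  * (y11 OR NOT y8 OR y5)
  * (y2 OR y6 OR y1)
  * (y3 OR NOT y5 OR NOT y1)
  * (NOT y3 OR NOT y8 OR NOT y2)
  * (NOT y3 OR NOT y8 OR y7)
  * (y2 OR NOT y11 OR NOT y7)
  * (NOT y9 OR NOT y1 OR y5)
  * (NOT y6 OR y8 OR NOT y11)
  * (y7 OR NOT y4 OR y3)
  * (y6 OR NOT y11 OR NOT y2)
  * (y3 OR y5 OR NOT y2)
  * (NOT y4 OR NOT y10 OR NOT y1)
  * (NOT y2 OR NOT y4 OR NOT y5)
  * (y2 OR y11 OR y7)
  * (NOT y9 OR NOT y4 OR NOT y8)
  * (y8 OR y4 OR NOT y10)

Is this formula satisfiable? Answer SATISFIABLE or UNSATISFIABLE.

SATISFIABLE

Try y1 = True.
Try y2 = False.
Branch on y3: take y3 = True.
  then y11 is forced to False.
  then y9 is forced to False.
  then y7 is forced to True.
For the remaining variables, y4 = True, y5 = True, y6 = True, y8 = True, y10 = False works.
Every clause has at least one true literal under this assignment.
So y1=True, y2=False, y3=True, y4=True, y5=True, y6=True, y7=True, y8=True, y9=False, y10=False, y11=False is a satisfying assignment.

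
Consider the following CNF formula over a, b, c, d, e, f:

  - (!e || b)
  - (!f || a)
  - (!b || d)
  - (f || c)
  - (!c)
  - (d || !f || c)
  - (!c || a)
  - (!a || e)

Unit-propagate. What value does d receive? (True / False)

True

(!c) stands alone — c = False.
(c || f): since c = False, the clause reduces to (f). f = True.
(!f || a) with f = True leaves only a, so a = True.
In (!f || c || d), !f, c are now false; d must hold, so d = True.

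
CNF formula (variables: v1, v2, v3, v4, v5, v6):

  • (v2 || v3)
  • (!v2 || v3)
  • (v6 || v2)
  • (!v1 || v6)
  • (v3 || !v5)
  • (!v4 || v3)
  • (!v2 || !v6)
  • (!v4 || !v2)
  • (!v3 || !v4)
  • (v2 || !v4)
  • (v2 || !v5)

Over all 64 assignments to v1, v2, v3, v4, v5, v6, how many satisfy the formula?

The models are:
  v1=F v2=F v3=T v4=F v5=F v6=T
  v1=F v2=T v3=T v4=F v5=F v6=F
  v1=F v2=T v3=T v4=F v5=T v6=F
  v1=T v2=F v3=T v4=F v5=F v6=T
That's 4 in total.

4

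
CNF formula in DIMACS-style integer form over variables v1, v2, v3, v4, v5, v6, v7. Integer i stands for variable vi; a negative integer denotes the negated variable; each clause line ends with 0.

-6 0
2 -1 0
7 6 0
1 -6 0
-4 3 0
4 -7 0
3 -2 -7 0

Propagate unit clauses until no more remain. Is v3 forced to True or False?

True

Unit clause (NOT v6) sets v6 = False.
From (v6 OR v7) and v6 = False: v7 = True.
In (v4 OR NOT v7), NOT v7 is now false; v4 must hold, so v4 = True.
From (NOT v4 OR v3) and v4 = True: v3 = True.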